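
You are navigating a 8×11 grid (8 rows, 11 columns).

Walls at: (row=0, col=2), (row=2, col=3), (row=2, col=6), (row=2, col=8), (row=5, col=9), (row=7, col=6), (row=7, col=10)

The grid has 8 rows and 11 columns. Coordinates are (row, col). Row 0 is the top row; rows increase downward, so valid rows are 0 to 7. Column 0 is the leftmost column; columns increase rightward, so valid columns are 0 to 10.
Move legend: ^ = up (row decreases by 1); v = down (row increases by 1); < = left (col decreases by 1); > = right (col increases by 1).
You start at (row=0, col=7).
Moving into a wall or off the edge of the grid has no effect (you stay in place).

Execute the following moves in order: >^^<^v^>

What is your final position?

Answer: Final position: (row=0, col=8)

Derivation:
Start: (row=0, col=7)
  > (right): (row=0, col=7) -> (row=0, col=8)
  ^ (up): blocked, stay at (row=0, col=8)
  ^ (up): blocked, stay at (row=0, col=8)
  < (left): (row=0, col=8) -> (row=0, col=7)
  ^ (up): blocked, stay at (row=0, col=7)
  v (down): (row=0, col=7) -> (row=1, col=7)
  ^ (up): (row=1, col=7) -> (row=0, col=7)
  > (right): (row=0, col=7) -> (row=0, col=8)
Final: (row=0, col=8)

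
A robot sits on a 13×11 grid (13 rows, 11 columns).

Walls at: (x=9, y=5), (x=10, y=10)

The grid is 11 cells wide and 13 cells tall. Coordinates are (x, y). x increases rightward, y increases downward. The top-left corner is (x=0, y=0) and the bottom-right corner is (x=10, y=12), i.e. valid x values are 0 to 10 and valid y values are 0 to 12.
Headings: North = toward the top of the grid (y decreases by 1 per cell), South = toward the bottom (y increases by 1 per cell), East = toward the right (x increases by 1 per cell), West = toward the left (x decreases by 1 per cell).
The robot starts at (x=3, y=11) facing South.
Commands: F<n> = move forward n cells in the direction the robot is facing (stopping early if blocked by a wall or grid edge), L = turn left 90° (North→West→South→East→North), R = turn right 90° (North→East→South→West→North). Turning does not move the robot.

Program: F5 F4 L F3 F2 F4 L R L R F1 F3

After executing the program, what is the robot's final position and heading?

Answer: Final position: (x=10, y=12), facing East

Derivation:
Start: (x=3, y=11), facing South
  F5: move forward 1/5 (blocked), now at (x=3, y=12)
  F4: move forward 0/4 (blocked), now at (x=3, y=12)
  L: turn left, now facing East
  F3: move forward 3, now at (x=6, y=12)
  F2: move forward 2, now at (x=8, y=12)
  F4: move forward 2/4 (blocked), now at (x=10, y=12)
  L: turn left, now facing North
  R: turn right, now facing East
  L: turn left, now facing North
  R: turn right, now facing East
  F1: move forward 0/1 (blocked), now at (x=10, y=12)
  F3: move forward 0/3 (blocked), now at (x=10, y=12)
Final: (x=10, y=12), facing East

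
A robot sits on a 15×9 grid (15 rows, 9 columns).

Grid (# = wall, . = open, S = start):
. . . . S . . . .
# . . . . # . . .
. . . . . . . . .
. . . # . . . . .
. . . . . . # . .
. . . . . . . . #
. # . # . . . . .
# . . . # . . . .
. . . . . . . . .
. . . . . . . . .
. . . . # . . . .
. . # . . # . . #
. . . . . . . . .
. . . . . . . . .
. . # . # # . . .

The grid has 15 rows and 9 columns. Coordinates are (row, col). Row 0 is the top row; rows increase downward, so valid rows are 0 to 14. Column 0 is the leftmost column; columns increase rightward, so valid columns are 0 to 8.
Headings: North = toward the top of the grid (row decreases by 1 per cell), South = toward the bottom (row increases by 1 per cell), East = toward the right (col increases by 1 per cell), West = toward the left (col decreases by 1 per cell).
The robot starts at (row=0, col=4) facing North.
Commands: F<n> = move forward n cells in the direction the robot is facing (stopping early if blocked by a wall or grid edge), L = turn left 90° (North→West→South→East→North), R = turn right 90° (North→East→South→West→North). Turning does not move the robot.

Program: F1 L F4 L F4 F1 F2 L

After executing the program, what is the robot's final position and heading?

Answer: Final position: (row=0, col=0), facing East

Derivation:
Start: (row=0, col=4), facing North
  F1: move forward 0/1 (blocked), now at (row=0, col=4)
  L: turn left, now facing West
  F4: move forward 4, now at (row=0, col=0)
  L: turn left, now facing South
  F4: move forward 0/4 (blocked), now at (row=0, col=0)
  F1: move forward 0/1 (blocked), now at (row=0, col=0)
  F2: move forward 0/2 (blocked), now at (row=0, col=0)
  L: turn left, now facing East
Final: (row=0, col=0), facing East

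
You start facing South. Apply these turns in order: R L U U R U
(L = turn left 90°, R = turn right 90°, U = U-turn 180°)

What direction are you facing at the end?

Start: South
  R (right (90° clockwise)) -> West
  L (left (90° counter-clockwise)) -> South
  U (U-turn (180°)) -> North
  U (U-turn (180°)) -> South
  R (right (90° clockwise)) -> West
  U (U-turn (180°)) -> East
Final: East

Answer: Final heading: East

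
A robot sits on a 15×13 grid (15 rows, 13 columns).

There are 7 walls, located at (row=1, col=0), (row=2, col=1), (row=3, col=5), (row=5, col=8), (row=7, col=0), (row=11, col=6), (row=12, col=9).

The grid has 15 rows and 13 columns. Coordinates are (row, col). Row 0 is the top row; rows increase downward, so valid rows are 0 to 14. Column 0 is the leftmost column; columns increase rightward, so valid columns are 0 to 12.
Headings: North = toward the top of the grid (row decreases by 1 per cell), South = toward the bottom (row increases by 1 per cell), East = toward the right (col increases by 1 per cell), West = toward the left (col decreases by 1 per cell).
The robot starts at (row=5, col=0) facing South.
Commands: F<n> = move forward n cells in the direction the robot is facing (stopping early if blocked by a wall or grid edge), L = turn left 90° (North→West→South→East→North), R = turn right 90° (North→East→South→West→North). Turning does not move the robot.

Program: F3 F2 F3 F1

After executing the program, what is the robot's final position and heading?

Answer: Final position: (row=6, col=0), facing South

Derivation:
Start: (row=5, col=0), facing South
  F3: move forward 1/3 (blocked), now at (row=6, col=0)
  F2: move forward 0/2 (blocked), now at (row=6, col=0)
  F3: move forward 0/3 (blocked), now at (row=6, col=0)
  F1: move forward 0/1 (blocked), now at (row=6, col=0)
Final: (row=6, col=0), facing South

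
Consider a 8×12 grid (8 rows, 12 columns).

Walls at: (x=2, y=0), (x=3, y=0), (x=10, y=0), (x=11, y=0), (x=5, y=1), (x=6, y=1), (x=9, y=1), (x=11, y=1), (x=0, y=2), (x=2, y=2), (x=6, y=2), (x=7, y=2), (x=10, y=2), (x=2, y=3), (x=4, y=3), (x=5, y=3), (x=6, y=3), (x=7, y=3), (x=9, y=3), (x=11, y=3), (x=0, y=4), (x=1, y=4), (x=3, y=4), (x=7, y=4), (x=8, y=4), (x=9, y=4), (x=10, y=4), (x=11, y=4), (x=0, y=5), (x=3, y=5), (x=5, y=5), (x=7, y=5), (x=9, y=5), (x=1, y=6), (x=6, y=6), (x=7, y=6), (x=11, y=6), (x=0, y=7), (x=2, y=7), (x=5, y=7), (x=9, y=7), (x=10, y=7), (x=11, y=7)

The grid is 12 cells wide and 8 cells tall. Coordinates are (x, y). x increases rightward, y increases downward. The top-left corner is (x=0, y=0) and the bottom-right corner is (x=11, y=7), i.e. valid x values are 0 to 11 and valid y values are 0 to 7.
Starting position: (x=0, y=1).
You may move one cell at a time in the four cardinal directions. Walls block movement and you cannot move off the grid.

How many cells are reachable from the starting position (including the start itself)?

Answer: Reachable cells: 25

Derivation:
BFS flood-fill from (x=0, y=1):
  Distance 0: (x=0, y=1)
  Distance 1: (x=0, y=0), (x=1, y=1)
  Distance 2: (x=1, y=0), (x=2, y=1), (x=1, y=2)
  Distance 3: (x=3, y=1), (x=1, y=3)
  Distance 4: (x=4, y=1), (x=3, y=2), (x=0, y=3)
  Distance 5: (x=4, y=0), (x=4, y=2), (x=3, y=3)
  Distance 6: (x=5, y=0), (x=5, y=2)
  Distance 7: (x=6, y=0)
  Distance 8: (x=7, y=0)
  Distance 9: (x=8, y=0), (x=7, y=1)
  Distance 10: (x=9, y=0), (x=8, y=1)
  Distance 11: (x=8, y=2)
  Distance 12: (x=9, y=2), (x=8, y=3)
Total reachable: 25 (grid has 53 open cells total)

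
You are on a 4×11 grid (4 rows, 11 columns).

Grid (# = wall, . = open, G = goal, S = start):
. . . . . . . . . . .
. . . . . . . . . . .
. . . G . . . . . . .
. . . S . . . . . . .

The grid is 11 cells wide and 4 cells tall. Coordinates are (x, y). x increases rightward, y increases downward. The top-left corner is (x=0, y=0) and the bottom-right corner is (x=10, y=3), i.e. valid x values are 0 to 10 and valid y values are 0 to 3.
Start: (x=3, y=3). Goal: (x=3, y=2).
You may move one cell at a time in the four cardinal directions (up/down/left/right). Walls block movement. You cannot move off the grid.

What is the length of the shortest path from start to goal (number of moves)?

BFS from (x=3, y=3) until reaching (x=3, y=2):
  Distance 0: (x=3, y=3)
  Distance 1: (x=3, y=2), (x=2, y=3), (x=4, y=3)  <- goal reached here
One shortest path (1 moves): (x=3, y=3) -> (x=3, y=2)

Answer: Shortest path length: 1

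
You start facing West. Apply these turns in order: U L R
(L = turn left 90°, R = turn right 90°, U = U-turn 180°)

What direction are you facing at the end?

Answer: Final heading: East

Derivation:
Start: West
  U (U-turn (180°)) -> East
  L (left (90° counter-clockwise)) -> North
  R (right (90° clockwise)) -> East
Final: East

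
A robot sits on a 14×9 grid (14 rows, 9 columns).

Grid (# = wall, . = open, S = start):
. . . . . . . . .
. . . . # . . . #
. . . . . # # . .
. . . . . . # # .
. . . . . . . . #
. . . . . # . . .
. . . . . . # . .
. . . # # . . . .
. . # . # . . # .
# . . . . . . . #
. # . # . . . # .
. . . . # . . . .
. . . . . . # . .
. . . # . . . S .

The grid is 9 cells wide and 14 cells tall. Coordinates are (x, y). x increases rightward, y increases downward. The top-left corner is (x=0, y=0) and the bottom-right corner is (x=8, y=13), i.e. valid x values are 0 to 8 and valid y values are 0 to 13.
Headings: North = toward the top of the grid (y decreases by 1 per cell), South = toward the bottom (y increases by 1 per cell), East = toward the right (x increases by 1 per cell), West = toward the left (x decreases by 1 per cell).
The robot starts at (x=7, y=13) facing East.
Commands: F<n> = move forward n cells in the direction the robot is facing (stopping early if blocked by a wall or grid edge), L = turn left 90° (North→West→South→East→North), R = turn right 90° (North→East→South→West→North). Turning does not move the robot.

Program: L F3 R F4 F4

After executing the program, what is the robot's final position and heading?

Start: (x=7, y=13), facing East
  L: turn left, now facing North
  F3: move forward 2/3 (blocked), now at (x=7, y=11)
  R: turn right, now facing East
  F4: move forward 1/4 (blocked), now at (x=8, y=11)
  F4: move forward 0/4 (blocked), now at (x=8, y=11)
Final: (x=8, y=11), facing East

Answer: Final position: (x=8, y=11), facing East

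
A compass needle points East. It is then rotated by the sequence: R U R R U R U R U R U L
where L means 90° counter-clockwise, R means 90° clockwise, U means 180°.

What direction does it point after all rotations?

Start: East
  R (right (90° clockwise)) -> South
  U (U-turn (180°)) -> North
  R (right (90° clockwise)) -> East
  R (right (90° clockwise)) -> South
  U (U-turn (180°)) -> North
  R (right (90° clockwise)) -> East
  U (U-turn (180°)) -> West
  R (right (90° clockwise)) -> North
  U (U-turn (180°)) -> South
  R (right (90° clockwise)) -> West
  U (U-turn (180°)) -> East
  L (left (90° counter-clockwise)) -> North
Final: North

Answer: Final heading: North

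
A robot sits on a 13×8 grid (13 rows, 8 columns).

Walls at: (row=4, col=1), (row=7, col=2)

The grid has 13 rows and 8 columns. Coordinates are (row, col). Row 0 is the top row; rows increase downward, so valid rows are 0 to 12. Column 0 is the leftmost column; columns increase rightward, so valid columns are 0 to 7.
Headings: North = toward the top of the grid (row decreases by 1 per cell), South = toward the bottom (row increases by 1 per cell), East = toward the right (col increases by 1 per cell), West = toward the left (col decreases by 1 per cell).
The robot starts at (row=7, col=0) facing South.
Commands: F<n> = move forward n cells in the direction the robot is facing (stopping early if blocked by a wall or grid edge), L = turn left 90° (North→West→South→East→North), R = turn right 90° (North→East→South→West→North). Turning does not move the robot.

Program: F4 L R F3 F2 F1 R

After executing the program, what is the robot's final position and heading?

Answer: Final position: (row=12, col=0), facing West

Derivation:
Start: (row=7, col=0), facing South
  F4: move forward 4, now at (row=11, col=0)
  L: turn left, now facing East
  R: turn right, now facing South
  F3: move forward 1/3 (blocked), now at (row=12, col=0)
  F2: move forward 0/2 (blocked), now at (row=12, col=0)
  F1: move forward 0/1 (blocked), now at (row=12, col=0)
  R: turn right, now facing West
Final: (row=12, col=0), facing West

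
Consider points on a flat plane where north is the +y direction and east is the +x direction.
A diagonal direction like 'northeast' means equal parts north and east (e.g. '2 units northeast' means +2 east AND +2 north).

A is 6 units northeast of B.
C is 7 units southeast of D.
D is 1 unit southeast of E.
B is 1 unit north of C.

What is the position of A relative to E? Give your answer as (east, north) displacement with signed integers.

Place E at the origin (east=0, north=0).
  D is 1 unit southeast of E: delta (east=+1, north=-1); D at (east=1, north=-1).
  C is 7 units southeast of D: delta (east=+7, north=-7); C at (east=8, north=-8).
  B is 1 unit north of C: delta (east=+0, north=+1); B at (east=8, north=-7).
  A is 6 units northeast of B: delta (east=+6, north=+6); A at (east=14, north=-1).
Therefore A relative to E: (east=14, north=-1).

Answer: A is at (east=14, north=-1) relative to E.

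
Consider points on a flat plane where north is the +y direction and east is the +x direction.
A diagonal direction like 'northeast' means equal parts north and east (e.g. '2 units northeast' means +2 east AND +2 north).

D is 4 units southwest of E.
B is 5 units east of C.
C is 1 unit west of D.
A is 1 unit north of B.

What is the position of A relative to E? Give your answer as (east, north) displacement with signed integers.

Answer: A is at (east=0, north=-3) relative to E.

Derivation:
Place E at the origin (east=0, north=0).
  D is 4 units southwest of E: delta (east=-4, north=-4); D at (east=-4, north=-4).
  C is 1 unit west of D: delta (east=-1, north=+0); C at (east=-5, north=-4).
  B is 5 units east of C: delta (east=+5, north=+0); B at (east=0, north=-4).
  A is 1 unit north of B: delta (east=+0, north=+1); A at (east=0, north=-3).
Therefore A relative to E: (east=0, north=-3).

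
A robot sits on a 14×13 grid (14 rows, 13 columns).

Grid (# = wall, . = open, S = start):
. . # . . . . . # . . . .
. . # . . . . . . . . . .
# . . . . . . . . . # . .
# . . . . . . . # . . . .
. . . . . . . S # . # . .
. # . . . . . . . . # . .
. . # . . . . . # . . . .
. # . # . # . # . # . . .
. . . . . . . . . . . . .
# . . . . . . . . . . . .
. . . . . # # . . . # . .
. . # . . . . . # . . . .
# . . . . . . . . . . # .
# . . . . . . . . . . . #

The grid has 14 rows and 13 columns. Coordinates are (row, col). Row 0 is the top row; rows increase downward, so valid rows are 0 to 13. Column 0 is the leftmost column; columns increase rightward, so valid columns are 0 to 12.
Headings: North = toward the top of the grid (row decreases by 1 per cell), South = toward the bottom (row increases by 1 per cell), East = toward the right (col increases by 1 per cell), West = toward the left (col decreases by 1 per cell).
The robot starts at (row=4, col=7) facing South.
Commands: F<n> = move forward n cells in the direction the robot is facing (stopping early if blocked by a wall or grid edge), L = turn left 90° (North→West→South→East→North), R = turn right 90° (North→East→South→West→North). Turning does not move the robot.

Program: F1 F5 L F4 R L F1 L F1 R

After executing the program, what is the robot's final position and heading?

Start: (row=4, col=7), facing South
  F1: move forward 1, now at (row=5, col=7)
  F5: move forward 1/5 (blocked), now at (row=6, col=7)
  L: turn left, now facing East
  F4: move forward 0/4 (blocked), now at (row=6, col=7)
  R: turn right, now facing South
  L: turn left, now facing East
  F1: move forward 0/1 (blocked), now at (row=6, col=7)
  L: turn left, now facing North
  F1: move forward 1, now at (row=5, col=7)
  R: turn right, now facing East
Final: (row=5, col=7), facing East

Answer: Final position: (row=5, col=7), facing East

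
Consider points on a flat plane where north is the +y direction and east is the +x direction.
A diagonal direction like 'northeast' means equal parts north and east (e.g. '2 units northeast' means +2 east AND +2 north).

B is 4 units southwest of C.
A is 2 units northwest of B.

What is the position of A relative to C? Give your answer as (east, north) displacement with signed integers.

Place C at the origin (east=0, north=0).
  B is 4 units southwest of C: delta (east=-4, north=-4); B at (east=-4, north=-4).
  A is 2 units northwest of B: delta (east=-2, north=+2); A at (east=-6, north=-2).
Therefore A relative to C: (east=-6, north=-2).

Answer: A is at (east=-6, north=-2) relative to C.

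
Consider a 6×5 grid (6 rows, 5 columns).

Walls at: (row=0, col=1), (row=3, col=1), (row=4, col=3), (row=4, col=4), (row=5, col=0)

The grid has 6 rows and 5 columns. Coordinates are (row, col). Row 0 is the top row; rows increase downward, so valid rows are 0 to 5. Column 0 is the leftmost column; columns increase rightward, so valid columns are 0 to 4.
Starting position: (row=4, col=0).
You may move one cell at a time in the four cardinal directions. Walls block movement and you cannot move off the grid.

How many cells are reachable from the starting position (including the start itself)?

BFS flood-fill from (row=4, col=0):
  Distance 0: (row=4, col=0)
  Distance 1: (row=3, col=0), (row=4, col=1)
  Distance 2: (row=2, col=0), (row=4, col=2), (row=5, col=1)
  Distance 3: (row=1, col=0), (row=2, col=1), (row=3, col=2), (row=5, col=2)
  Distance 4: (row=0, col=0), (row=1, col=1), (row=2, col=2), (row=3, col=3), (row=5, col=3)
  Distance 5: (row=1, col=2), (row=2, col=3), (row=3, col=4), (row=5, col=4)
  Distance 6: (row=0, col=2), (row=1, col=3), (row=2, col=4)
  Distance 7: (row=0, col=3), (row=1, col=4)
  Distance 8: (row=0, col=4)
Total reachable: 25 (grid has 25 open cells total)

Answer: Reachable cells: 25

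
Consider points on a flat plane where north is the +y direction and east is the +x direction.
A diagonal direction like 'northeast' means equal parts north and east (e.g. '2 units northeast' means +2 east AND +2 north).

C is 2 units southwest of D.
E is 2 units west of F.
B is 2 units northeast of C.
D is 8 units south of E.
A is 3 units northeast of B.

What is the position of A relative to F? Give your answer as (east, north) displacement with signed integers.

Answer: A is at (east=1, north=-5) relative to F.

Derivation:
Place F at the origin (east=0, north=0).
  E is 2 units west of F: delta (east=-2, north=+0); E at (east=-2, north=0).
  D is 8 units south of E: delta (east=+0, north=-8); D at (east=-2, north=-8).
  C is 2 units southwest of D: delta (east=-2, north=-2); C at (east=-4, north=-10).
  B is 2 units northeast of C: delta (east=+2, north=+2); B at (east=-2, north=-8).
  A is 3 units northeast of B: delta (east=+3, north=+3); A at (east=1, north=-5).
Therefore A relative to F: (east=1, north=-5).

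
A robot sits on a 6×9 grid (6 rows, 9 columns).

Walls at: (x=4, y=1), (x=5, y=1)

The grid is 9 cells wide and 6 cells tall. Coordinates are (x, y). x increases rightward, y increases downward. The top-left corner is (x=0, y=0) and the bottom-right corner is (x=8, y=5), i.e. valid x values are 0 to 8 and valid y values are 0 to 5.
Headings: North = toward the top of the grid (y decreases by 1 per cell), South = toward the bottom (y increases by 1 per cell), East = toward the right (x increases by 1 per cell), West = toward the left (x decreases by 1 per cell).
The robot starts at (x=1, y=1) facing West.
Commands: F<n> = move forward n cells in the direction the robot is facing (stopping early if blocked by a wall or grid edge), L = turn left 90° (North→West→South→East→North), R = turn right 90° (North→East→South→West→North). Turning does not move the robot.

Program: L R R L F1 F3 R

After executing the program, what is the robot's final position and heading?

Start: (x=1, y=1), facing West
  L: turn left, now facing South
  R: turn right, now facing West
  R: turn right, now facing North
  L: turn left, now facing West
  F1: move forward 1, now at (x=0, y=1)
  F3: move forward 0/3 (blocked), now at (x=0, y=1)
  R: turn right, now facing North
Final: (x=0, y=1), facing North

Answer: Final position: (x=0, y=1), facing North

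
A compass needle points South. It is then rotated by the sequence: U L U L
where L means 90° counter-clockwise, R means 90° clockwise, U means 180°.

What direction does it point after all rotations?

Start: South
  U (U-turn (180°)) -> North
  L (left (90° counter-clockwise)) -> West
  U (U-turn (180°)) -> East
  L (left (90° counter-clockwise)) -> North
Final: North

Answer: Final heading: North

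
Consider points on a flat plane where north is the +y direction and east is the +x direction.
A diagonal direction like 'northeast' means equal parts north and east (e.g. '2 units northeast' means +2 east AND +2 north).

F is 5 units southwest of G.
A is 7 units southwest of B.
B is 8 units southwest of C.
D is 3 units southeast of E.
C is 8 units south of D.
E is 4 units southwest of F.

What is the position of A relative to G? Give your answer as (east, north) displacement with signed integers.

Answer: A is at (east=-21, north=-35) relative to G.

Derivation:
Place G at the origin (east=0, north=0).
  F is 5 units southwest of G: delta (east=-5, north=-5); F at (east=-5, north=-5).
  E is 4 units southwest of F: delta (east=-4, north=-4); E at (east=-9, north=-9).
  D is 3 units southeast of E: delta (east=+3, north=-3); D at (east=-6, north=-12).
  C is 8 units south of D: delta (east=+0, north=-8); C at (east=-6, north=-20).
  B is 8 units southwest of C: delta (east=-8, north=-8); B at (east=-14, north=-28).
  A is 7 units southwest of B: delta (east=-7, north=-7); A at (east=-21, north=-35).
Therefore A relative to G: (east=-21, north=-35).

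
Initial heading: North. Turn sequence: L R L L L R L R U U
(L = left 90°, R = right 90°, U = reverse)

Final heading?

Answer: Final heading: South

Derivation:
Start: North
  L (left (90° counter-clockwise)) -> West
  R (right (90° clockwise)) -> North
  L (left (90° counter-clockwise)) -> West
  L (left (90° counter-clockwise)) -> South
  L (left (90° counter-clockwise)) -> East
  R (right (90° clockwise)) -> South
  L (left (90° counter-clockwise)) -> East
  R (right (90° clockwise)) -> South
  U (U-turn (180°)) -> North
  U (U-turn (180°)) -> South
Final: South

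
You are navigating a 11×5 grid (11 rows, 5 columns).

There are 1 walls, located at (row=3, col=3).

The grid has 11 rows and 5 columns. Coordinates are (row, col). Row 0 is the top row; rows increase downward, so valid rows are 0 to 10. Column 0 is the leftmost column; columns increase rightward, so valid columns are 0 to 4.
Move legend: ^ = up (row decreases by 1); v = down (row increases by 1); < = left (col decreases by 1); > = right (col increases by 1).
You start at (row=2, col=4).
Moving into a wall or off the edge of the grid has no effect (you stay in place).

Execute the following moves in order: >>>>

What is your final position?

Answer: Final position: (row=2, col=4)

Derivation:
Start: (row=2, col=4)
  [×4]> (right): blocked, stay at (row=2, col=4)
Final: (row=2, col=4)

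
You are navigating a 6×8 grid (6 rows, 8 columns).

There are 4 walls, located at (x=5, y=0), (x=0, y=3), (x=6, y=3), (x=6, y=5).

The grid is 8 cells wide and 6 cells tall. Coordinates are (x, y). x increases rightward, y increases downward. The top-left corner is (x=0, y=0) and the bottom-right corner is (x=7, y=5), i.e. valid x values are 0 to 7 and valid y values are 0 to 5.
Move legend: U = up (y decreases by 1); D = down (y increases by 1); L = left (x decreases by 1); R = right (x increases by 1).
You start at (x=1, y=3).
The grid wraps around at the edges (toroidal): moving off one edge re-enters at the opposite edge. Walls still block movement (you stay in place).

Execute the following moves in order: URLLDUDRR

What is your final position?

Answer: Final position: (x=2, y=2)

Derivation:
Start: (x=1, y=3)
  U (up): (x=1, y=3) -> (x=1, y=2)
  R (right): (x=1, y=2) -> (x=2, y=2)
  L (left): (x=2, y=2) -> (x=1, y=2)
  L (left): (x=1, y=2) -> (x=0, y=2)
  D (down): blocked, stay at (x=0, y=2)
  U (up): (x=0, y=2) -> (x=0, y=1)
  D (down): (x=0, y=1) -> (x=0, y=2)
  R (right): (x=0, y=2) -> (x=1, y=2)
  R (right): (x=1, y=2) -> (x=2, y=2)
Final: (x=2, y=2)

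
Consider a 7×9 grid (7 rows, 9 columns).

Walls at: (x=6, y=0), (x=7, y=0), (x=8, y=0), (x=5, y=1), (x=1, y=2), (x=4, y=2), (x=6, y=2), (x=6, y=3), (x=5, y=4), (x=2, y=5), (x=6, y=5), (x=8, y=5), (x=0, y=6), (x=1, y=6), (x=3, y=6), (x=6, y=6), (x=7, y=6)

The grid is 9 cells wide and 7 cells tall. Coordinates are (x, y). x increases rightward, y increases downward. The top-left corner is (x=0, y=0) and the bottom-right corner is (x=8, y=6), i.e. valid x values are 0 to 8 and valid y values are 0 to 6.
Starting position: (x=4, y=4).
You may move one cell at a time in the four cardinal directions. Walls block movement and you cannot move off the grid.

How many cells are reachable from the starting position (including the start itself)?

Answer: Reachable cells: 33

Derivation:
BFS flood-fill from (x=4, y=4):
  Distance 0: (x=4, y=4)
  Distance 1: (x=4, y=3), (x=3, y=4), (x=4, y=5)
  Distance 2: (x=3, y=3), (x=5, y=3), (x=2, y=4), (x=3, y=5), (x=5, y=5), (x=4, y=6)
  Distance 3: (x=3, y=2), (x=5, y=2), (x=2, y=3), (x=1, y=4), (x=5, y=6)
  Distance 4: (x=3, y=1), (x=2, y=2), (x=1, y=3), (x=0, y=4), (x=1, y=5)
  Distance 5: (x=3, y=0), (x=2, y=1), (x=4, y=1), (x=0, y=3), (x=0, y=5)
  Distance 6: (x=2, y=0), (x=4, y=0), (x=1, y=1), (x=0, y=2)
  Distance 7: (x=1, y=0), (x=5, y=0), (x=0, y=1)
  Distance 8: (x=0, y=0)
Total reachable: 33 (grid has 46 open cells total)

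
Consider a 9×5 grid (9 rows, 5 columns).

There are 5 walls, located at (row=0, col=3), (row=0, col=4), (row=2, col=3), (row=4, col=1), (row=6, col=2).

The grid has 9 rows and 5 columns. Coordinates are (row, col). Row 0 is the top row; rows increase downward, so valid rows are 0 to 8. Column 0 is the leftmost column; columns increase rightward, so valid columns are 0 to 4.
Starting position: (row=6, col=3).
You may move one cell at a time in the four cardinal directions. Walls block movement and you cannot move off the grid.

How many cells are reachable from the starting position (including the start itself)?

Answer: Reachable cells: 40

Derivation:
BFS flood-fill from (row=6, col=3):
  Distance 0: (row=6, col=3)
  Distance 1: (row=5, col=3), (row=6, col=4), (row=7, col=3)
  Distance 2: (row=4, col=3), (row=5, col=2), (row=5, col=4), (row=7, col=2), (row=7, col=4), (row=8, col=3)
  Distance 3: (row=3, col=3), (row=4, col=2), (row=4, col=4), (row=5, col=1), (row=7, col=1), (row=8, col=2), (row=8, col=4)
  Distance 4: (row=3, col=2), (row=3, col=4), (row=5, col=0), (row=6, col=1), (row=7, col=0), (row=8, col=1)
  Distance 5: (row=2, col=2), (row=2, col=4), (row=3, col=1), (row=4, col=0), (row=6, col=0), (row=8, col=0)
  Distance 6: (row=1, col=2), (row=1, col=4), (row=2, col=1), (row=3, col=0)
  Distance 7: (row=0, col=2), (row=1, col=1), (row=1, col=3), (row=2, col=0)
  Distance 8: (row=0, col=1), (row=1, col=0)
  Distance 9: (row=0, col=0)
Total reachable: 40 (grid has 40 open cells total)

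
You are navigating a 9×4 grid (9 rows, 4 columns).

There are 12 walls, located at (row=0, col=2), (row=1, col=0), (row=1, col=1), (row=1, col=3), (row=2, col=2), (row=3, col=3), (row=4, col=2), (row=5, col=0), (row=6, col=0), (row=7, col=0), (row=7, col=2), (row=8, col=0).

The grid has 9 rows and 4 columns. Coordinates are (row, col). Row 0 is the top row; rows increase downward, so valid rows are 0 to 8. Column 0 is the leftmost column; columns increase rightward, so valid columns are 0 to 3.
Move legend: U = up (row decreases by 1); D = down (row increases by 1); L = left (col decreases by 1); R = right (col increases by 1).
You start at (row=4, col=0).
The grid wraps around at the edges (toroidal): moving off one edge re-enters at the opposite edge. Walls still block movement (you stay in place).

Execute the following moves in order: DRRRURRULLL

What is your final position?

Answer: Final position: (row=3, col=0)

Derivation:
Start: (row=4, col=0)
  D (down): blocked, stay at (row=4, col=0)
  R (right): (row=4, col=0) -> (row=4, col=1)
  R (right): blocked, stay at (row=4, col=1)
  R (right): blocked, stay at (row=4, col=1)
  U (up): (row=4, col=1) -> (row=3, col=1)
  R (right): (row=3, col=1) -> (row=3, col=2)
  R (right): blocked, stay at (row=3, col=2)
  U (up): blocked, stay at (row=3, col=2)
  L (left): (row=3, col=2) -> (row=3, col=1)
  L (left): (row=3, col=1) -> (row=3, col=0)
  L (left): blocked, stay at (row=3, col=0)
Final: (row=3, col=0)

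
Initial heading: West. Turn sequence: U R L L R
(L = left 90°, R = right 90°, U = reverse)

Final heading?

Answer: Final heading: East

Derivation:
Start: West
  U (U-turn (180°)) -> East
  R (right (90° clockwise)) -> South
  L (left (90° counter-clockwise)) -> East
  L (left (90° counter-clockwise)) -> North
  R (right (90° clockwise)) -> East
Final: East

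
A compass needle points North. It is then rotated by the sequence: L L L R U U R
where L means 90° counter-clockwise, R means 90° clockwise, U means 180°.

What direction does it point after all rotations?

Answer: Final heading: West

Derivation:
Start: North
  L (left (90° counter-clockwise)) -> West
  L (left (90° counter-clockwise)) -> South
  L (left (90° counter-clockwise)) -> East
  R (right (90° clockwise)) -> South
  U (U-turn (180°)) -> North
  U (U-turn (180°)) -> South
  R (right (90° clockwise)) -> West
Final: West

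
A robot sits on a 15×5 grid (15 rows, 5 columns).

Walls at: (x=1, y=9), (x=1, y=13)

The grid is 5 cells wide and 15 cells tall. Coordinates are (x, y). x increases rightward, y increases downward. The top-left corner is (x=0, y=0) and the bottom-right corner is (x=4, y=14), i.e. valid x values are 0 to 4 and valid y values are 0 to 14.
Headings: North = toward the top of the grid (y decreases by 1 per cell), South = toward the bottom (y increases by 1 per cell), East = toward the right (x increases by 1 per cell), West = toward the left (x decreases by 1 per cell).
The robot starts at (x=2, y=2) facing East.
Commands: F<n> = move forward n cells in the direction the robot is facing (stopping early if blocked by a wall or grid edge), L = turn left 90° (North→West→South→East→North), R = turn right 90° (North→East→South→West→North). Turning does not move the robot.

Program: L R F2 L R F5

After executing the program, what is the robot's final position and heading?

Start: (x=2, y=2), facing East
  L: turn left, now facing North
  R: turn right, now facing East
  F2: move forward 2, now at (x=4, y=2)
  L: turn left, now facing North
  R: turn right, now facing East
  F5: move forward 0/5 (blocked), now at (x=4, y=2)
Final: (x=4, y=2), facing East

Answer: Final position: (x=4, y=2), facing East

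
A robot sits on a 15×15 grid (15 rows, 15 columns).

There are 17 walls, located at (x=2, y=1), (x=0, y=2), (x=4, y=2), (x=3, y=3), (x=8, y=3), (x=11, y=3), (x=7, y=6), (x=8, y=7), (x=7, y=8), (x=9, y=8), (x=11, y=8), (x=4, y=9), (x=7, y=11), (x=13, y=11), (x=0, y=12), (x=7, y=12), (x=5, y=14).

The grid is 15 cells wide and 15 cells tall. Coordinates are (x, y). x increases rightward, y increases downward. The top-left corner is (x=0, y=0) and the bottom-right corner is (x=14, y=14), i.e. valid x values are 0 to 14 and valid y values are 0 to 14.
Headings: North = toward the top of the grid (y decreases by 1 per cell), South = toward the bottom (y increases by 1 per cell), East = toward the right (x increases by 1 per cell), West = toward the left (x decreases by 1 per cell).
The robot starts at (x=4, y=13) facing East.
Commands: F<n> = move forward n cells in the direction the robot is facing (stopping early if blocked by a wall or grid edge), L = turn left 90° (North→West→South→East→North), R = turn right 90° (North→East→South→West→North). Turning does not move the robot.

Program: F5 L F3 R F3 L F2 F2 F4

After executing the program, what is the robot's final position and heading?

Answer: Final position: (x=12, y=2), facing North

Derivation:
Start: (x=4, y=13), facing East
  F5: move forward 5, now at (x=9, y=13)
  L: turn left, now facing North
  F3: move forward 3, now at (x=9, y=10)
  R: turn right, now facing East
  F3: move forward 3, now at (x=12, y=10)
  L: turn left, now facing North
  F2: move forward 2, now at (x=12, y=8)
  F2: move forward 2, now at (x=12, y=6)
  F4: move forward 4, now at (x=12, y=2)
Final: (x=12, y=2), facing North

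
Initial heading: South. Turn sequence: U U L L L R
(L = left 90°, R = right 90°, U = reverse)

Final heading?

Start: South
  U (U-turn (180°)) -> North
  U (U-turn (180°)) -> South
  L (left (90° counter-clockwise)) -> East
  L (left (90° counter-clockwise)) -> North
  L (left (90° counter-clockwise)) -> West
  R (right (90° clockwise)) -> North
Final: North

Answer: Final heading: North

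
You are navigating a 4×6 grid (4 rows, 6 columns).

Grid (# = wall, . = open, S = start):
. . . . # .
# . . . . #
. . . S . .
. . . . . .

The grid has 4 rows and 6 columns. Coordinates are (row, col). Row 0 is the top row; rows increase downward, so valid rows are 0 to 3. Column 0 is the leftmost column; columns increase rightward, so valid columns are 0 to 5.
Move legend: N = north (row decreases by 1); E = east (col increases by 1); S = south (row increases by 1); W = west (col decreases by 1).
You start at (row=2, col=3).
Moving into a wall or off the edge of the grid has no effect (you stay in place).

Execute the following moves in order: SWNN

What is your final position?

Start: (row=2, col=3)
  S (south): (row=2, col=3) -> (row=3, col=3)
  W (west): (row=3, col=3) -> (row=3, col=2)
  N (north): (row=3, col=2) -> (row=2, col=2)
  N (north): (row=2, col=2) -> (row=1, col=2)
Final: (row=1, col=2)

Answer: Final position: (row=1, col=2)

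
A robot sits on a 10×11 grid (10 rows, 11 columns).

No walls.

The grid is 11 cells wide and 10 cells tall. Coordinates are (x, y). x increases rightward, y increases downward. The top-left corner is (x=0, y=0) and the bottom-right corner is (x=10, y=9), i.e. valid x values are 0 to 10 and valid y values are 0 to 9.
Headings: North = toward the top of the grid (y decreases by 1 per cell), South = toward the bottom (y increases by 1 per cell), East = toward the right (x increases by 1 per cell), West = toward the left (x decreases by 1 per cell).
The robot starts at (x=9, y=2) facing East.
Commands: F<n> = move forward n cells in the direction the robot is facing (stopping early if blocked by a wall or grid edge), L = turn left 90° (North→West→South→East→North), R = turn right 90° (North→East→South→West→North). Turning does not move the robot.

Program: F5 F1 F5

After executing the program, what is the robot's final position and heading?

Answer: Final position: (x=10, y=2), facing East

Derivation:
Start: (x=9, y=2), facing East
  F5: move forward 1/5 (blocked), now at (x=10, y=2)
  F1: move forward 0/1 (blocked), now at (x=10, y=2)
  F5: move forward 0/5 (blocked), now at (x=10, y=2)
Final: (x=10, y=2), facing East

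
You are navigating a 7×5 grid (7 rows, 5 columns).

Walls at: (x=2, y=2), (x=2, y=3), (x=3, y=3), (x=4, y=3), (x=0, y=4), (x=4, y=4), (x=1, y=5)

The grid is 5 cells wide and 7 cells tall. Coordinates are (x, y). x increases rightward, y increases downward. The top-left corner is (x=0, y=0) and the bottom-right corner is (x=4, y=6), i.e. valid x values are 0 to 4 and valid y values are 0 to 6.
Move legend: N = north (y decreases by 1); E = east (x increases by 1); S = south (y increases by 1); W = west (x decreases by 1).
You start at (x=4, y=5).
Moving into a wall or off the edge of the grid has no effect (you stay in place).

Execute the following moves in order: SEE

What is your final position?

Answer: Final position: (x=4, y=6)

Derivation:
Start: (x=4, y=5)
  S (south): (x=4, y=5) -> (x=4, y=6)
  E (east): blocked, stay at (x=4, y=6)
  E (east): blocked, stay at (x=4, y=6)
Final: (x=4, y=6)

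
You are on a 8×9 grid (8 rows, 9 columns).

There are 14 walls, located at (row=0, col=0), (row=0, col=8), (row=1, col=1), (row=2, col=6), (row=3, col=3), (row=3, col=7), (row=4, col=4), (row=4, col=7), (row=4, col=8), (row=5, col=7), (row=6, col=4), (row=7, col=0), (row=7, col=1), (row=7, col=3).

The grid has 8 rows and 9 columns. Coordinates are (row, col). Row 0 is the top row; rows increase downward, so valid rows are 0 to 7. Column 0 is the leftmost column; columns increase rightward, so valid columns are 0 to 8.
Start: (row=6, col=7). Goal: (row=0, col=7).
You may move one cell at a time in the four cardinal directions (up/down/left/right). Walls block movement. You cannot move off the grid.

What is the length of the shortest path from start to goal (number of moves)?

Answer: Shortest path length: 10

Derivation:
BFS from (row=6, col=7) until reaching (row=0, col=7):
  Distance 0: (row=6, col=7)
  Distance 1: (row=6, col=6), (row=6, col=8), (row=7, col=7)
  Distance 2: (row=5, col=6), (row=5, col=8), (row=6, col=5), (row=7, col=6), (row=7, col=8)
  Distance 3: (row=4, col=6), (row=5, col=5), (row=7, col=5)
  Distance 4: (row=3, col=6), (row=4, col=5), (row=5, col=4), (row=7, col=4)
  Distance 5: (row=3, col=5), (row=5, col=3)
  Distance 6: (row=2, col=5), (row=3, col=4), (row=4, col=3), (row=5, col=2), (row=6, col=3)
  Distance 7: (row=1, col=5), (row=2, col=4), (row=4, col=2), (row=5, col=1), (row=6, col=2)
  Distance 8: (row=0, col=5), (row=1, col=4), (row=1, col=6), (row=2, col=3), (row=3, col=2), (row=4, col=1), (row=5, col=0), (row=6, col=1), (row=7, col=2)
  Distance 9: (row=0, col=4), (row=0, col=6), (row=1, col=3), (row=1, col=7), (row=2, col=2), (row=3, col=1), (row=4, col=0), (row=6, col=0)
  Distance 10: (row=0, col=3), (row=0, col=7), (row=1, col=2), (row=1, col=8), (row=2, col=1), (row=2, col=7), (row=3, col=0)  <- goal reached here
One shortest path (10 moves): (row=6, col=7) -> (row=6, col=6) -> (row=6, col=5) -> (row=5, col=5) -> (row=4, col=5) -> (row=3, col=5) -> (row=2, col=5) -> (row=1, col=5) -> (row=1, col=6) -> (row=1, col=7) -> (row=0, col=7)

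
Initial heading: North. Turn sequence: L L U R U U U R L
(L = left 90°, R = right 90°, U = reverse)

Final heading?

Answer: Final heading: West

Derivation:
Start: North
  L (left (90° counter-clockwise)) -> West
  L (left (90° counter-clockwise)) -> South
  U (U-turn (180°)) -> North
  R (right (90° clockwise)) -> East
  U (U-turn (180°)) -> West
  U (U-turn (180°)) -> East
  U (U-turn (180°)) -> West
  R (right (90° clockwise)) -> North
  L (left (90° counter-clockwise)) -> West
Final: West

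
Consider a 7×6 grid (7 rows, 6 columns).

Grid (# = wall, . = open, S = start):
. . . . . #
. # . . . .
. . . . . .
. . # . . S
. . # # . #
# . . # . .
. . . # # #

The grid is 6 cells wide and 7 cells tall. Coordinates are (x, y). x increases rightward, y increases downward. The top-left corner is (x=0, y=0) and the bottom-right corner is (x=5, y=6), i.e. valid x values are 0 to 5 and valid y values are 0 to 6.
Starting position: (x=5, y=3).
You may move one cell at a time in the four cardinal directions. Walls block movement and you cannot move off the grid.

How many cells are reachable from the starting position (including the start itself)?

Answer: Reachable cells: 31

Derivation:
BFS flood-fill from (x=5, y=3):
  Distance 0: (x=5, y=3)
  Distance 1: (x=5, y=2), (x=4, y=3)
  Distance 2: (x=5, y=1), (x=4, y=2), (x=3, y=3), (x=4, y=4)
  Distance 3: (x=4, y=1), (x=3, y=2), (x=4, y=5)
  Distance 4: (x=4, y=0), (x=3, y=1), (x=2, y=2), (x=5, y=5)
  Distance 5: (x=3, y=0), (x=2, y=1), (x=1, y=2)
  Distance 6: (x=2, y=0), (x=0, y=2), (x=1, y=3)
  Distance 7: (x=1, y=0), (x=0, y=1), (x=0, y=3), (x=1, y=4)
  Distance 8: (x=0, y=0), (x=0, y=4), (x=1, y=5)
  Distance 9: (x=2, y=5), (x=1, y=6)
  Distance 10: (x=0, y=6), (x=2, y=6)
Total reachable: 31 (grid has 31 open cells total)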